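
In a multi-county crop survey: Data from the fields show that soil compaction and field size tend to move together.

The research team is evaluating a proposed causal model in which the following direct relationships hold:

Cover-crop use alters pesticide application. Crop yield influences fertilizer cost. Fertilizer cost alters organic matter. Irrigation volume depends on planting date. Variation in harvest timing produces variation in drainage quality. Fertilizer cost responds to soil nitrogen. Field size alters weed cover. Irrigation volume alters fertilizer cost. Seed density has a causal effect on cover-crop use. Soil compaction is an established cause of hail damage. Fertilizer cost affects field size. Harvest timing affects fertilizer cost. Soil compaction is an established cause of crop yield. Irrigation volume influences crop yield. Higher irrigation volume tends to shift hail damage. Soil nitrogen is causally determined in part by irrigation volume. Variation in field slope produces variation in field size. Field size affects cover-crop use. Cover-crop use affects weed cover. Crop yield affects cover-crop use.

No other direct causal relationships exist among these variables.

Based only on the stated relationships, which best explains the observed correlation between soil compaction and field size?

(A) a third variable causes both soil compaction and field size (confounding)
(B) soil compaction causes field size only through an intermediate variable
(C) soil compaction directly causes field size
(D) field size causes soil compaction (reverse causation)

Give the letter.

B

Soil compaction reaches field size through soil compaction → crop yield → fertilizer cost → field size — an indirect causal chain with no direct soil compaction → field size link. No variable causes both soil compaction and field size, so confounding is ruled out; the effect is mediated.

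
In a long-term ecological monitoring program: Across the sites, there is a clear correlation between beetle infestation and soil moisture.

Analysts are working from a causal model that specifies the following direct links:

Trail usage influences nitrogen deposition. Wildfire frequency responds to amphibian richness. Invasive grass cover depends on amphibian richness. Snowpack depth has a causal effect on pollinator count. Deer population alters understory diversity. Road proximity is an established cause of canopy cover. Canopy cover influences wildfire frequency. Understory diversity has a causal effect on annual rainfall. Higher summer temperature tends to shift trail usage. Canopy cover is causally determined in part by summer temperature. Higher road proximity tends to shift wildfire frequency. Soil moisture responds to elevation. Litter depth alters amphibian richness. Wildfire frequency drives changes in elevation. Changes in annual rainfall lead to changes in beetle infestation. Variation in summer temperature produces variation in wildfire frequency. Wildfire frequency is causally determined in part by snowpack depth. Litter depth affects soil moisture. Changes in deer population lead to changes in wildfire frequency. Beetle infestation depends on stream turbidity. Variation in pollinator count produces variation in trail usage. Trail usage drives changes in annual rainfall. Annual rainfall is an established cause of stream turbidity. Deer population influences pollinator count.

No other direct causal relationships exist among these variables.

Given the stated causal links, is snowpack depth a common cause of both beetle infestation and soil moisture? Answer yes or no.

yes

Snowpack depth has a causal path to beetle infestation (snowpack depth → pollinator count → trail usage → annual rainfall → beetle infestation) and to soil moisture (snowpack depth → wildfire frequency → elevation → soil moisture), so it is a common cause of both — a confounder.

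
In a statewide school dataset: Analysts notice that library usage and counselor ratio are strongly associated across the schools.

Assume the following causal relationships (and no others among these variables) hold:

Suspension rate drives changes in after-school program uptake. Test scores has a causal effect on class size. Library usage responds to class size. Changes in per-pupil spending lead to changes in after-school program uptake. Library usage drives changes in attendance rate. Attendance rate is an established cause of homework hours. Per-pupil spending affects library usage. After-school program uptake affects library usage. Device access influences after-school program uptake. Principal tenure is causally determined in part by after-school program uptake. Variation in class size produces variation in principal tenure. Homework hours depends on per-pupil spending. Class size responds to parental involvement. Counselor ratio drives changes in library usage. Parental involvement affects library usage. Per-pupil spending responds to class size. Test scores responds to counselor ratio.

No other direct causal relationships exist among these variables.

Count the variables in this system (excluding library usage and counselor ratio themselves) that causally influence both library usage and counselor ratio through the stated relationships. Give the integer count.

0

No listed variable has a causal path to both library usage and counselor ratio, so there are no common causes.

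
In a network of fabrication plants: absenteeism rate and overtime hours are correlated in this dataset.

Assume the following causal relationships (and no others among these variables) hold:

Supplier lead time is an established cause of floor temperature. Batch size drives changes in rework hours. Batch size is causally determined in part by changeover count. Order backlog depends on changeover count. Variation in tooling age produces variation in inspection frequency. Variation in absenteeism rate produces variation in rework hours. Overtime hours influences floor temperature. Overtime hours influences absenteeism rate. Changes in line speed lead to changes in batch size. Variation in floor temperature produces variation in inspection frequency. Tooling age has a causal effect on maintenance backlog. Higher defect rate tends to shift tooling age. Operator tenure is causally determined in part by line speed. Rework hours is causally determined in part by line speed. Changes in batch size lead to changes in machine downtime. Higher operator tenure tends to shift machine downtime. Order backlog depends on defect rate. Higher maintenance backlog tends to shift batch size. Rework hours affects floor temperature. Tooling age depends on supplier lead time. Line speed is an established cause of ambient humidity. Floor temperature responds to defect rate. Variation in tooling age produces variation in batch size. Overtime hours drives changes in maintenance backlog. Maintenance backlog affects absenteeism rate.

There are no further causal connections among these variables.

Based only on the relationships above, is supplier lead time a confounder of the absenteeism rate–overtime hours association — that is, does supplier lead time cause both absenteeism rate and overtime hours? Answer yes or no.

Supplier lead time has no stated causal path to overtime hours. A confounder must cause both variables, so supplier lead time does not qualify.

no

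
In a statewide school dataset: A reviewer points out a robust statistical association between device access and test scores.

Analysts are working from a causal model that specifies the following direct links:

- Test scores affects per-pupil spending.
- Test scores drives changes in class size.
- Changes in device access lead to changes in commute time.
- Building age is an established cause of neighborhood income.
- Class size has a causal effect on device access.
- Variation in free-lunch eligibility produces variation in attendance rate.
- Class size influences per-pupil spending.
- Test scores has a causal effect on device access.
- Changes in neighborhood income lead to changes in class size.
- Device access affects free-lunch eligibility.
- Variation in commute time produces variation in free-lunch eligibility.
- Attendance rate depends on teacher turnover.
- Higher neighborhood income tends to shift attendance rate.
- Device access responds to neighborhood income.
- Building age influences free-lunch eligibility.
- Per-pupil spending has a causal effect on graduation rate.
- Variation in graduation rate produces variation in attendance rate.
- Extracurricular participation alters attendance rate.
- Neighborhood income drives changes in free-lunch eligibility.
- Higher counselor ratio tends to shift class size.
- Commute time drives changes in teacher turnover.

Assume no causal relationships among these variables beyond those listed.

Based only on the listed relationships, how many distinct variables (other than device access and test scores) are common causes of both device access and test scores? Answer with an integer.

No listed variable has a causal path to both device access and test scores, so there are no common causes.

0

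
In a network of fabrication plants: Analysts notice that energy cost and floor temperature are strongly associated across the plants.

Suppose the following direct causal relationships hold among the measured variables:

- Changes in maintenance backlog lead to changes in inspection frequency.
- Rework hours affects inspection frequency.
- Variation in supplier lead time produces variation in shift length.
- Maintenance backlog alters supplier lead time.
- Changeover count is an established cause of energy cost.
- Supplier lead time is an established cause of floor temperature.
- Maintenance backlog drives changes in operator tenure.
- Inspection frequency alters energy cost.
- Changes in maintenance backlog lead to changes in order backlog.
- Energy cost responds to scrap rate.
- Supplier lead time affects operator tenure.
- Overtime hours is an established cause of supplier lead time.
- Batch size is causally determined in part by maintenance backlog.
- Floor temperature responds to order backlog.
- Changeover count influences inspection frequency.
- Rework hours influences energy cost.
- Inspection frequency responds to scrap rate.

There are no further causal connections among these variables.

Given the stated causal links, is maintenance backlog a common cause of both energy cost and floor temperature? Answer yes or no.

yes

Maintenance backlog has a causal path to energy cost (maintenance backlog → inspection frequency → energy cost) and to floor temperature (maintenance backlog → order backlog → floor temperature), so it is a common cause of both — a confounder.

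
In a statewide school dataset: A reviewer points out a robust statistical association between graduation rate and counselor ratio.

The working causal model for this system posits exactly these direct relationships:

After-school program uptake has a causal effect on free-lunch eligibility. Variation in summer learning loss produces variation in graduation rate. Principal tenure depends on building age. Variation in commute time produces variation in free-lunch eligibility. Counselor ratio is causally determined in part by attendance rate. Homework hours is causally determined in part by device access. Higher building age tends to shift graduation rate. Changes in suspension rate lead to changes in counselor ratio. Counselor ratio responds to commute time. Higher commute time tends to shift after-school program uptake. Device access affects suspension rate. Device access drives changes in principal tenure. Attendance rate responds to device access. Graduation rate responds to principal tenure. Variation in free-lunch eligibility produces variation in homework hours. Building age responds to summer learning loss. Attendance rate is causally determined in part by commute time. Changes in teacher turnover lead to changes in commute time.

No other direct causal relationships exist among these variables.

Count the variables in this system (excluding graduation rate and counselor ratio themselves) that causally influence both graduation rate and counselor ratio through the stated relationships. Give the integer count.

1

The common causes are: device access (to graduation rate via device access → principal tenure → graduation rate; to counselor ratio via device access → suspension rate → counselor ratio).
Every other variable lacks a causal path to at least one of graduation rate and counselor ratio.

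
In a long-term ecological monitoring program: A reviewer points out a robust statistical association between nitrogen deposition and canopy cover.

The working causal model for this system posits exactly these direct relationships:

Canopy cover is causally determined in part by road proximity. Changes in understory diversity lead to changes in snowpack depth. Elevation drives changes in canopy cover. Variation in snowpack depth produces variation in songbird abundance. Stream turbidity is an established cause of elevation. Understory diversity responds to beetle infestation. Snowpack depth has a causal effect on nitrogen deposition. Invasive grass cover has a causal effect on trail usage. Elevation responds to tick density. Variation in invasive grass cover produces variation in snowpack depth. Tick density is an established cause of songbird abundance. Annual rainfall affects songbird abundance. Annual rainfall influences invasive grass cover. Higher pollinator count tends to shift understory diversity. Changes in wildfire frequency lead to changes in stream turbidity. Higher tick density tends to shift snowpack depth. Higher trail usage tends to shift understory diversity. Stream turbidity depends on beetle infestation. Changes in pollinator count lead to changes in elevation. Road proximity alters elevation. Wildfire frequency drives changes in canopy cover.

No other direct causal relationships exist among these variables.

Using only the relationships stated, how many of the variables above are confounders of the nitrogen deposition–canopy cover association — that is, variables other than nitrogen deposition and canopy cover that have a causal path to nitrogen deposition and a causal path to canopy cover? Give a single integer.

3

The common causes are: beetle infestation (to nitrogen deposition via beetle infestation → understory diversity → snowpack depth → nitrogen deposition; to canopy cover via beetle infestation → stream turbidity → elevation → canopy cover); pollinator count (to nitrogen deposition via pollinator count → understory diversity → snowpack depth → nitrogen deposition; to canopy cover via pollinator count → elevation → canopy cover); tick density (to nitrogen deposition via tick density → snowpack depth → nitrogen deposition; to canopy cover via tick density → elevation → canopy cover).
Every other variable lacks a causal path to at least one of nitrogen deposition and canopy cover.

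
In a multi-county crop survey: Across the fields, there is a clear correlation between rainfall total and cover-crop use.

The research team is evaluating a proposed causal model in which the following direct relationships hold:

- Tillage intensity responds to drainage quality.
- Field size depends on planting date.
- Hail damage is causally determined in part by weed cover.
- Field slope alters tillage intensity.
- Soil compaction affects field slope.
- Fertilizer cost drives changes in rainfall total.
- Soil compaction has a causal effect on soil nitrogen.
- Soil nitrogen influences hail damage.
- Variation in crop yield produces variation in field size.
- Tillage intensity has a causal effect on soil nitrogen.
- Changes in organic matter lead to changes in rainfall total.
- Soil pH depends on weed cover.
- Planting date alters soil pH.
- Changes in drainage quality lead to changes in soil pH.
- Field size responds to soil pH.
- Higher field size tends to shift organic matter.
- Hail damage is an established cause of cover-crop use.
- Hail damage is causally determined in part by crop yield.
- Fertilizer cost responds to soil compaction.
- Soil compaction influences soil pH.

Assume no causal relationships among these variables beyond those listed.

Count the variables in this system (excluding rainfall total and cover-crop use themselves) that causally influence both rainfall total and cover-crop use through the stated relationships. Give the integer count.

The common causes are: crop yield (to rainfall total via crop yield → field size → organic matter → rainfall total; to cover-crop use via crop yield → hail damage → cover-crop use); drainage quality (to rainfall total via drainage quality → soil pH → field size → organic matter → rainfall total; to cover-crop use via drainage quality → tillage intensity → soil nitrogen → hail damage → cover-crop use); soil compaction (to rainfall total via soil compaction → fertilizer cost → rainfall total; to cover-crop use via soil compaction → soil nitrogen → hail damage → cover-crop use); weed cover (to rainfall total via weed cover → soil pH → field size → organic matter → rainfall total; to cover-crop use via weed cover → hail damage → cover-crop use).
Every other variable lacks a causal path to at least one of rainfall total and cover-crop use.

4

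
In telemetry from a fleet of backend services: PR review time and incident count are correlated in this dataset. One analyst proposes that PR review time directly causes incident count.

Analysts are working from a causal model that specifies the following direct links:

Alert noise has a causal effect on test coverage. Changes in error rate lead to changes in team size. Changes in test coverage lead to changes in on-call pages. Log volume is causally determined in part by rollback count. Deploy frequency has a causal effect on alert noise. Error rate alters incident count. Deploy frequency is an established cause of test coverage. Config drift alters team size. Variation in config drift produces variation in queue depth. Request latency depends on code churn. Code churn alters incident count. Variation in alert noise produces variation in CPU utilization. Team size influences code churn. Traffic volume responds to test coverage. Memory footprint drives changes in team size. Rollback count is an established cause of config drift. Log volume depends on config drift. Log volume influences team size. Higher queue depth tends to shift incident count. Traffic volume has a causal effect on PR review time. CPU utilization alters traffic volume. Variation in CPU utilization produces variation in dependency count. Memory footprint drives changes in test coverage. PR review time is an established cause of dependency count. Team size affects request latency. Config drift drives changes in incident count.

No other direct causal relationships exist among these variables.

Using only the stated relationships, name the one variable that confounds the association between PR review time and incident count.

memory footprint

Memory footprint has a causal path to PR review time (memory footprint → test coverage → traffic volume → PR review time) and a separate causal path to incident count (memory footprint → team size → code churn → incident count), so it is a common cause of both.
No stated relationship gives PR review time a causal route to incident count, so the correlation is explained by the shared upstream cause rather than a direct effect.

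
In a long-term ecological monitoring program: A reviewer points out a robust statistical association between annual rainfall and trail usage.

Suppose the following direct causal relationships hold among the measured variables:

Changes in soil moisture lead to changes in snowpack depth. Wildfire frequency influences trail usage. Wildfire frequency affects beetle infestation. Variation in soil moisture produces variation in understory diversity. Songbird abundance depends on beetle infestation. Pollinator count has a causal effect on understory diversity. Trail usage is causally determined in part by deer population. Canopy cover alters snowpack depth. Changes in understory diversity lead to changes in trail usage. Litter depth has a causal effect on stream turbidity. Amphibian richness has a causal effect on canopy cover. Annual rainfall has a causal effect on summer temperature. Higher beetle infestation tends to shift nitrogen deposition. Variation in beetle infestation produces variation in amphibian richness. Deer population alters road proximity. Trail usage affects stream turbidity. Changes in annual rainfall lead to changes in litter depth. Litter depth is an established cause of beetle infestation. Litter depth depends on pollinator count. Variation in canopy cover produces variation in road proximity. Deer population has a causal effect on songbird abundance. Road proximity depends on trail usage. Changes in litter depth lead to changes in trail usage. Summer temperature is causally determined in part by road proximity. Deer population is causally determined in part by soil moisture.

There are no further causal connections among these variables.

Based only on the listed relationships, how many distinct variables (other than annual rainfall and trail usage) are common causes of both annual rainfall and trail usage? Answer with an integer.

0

No listed variable has a causal path to both annual rainfall and trail usage, so there are no common causes.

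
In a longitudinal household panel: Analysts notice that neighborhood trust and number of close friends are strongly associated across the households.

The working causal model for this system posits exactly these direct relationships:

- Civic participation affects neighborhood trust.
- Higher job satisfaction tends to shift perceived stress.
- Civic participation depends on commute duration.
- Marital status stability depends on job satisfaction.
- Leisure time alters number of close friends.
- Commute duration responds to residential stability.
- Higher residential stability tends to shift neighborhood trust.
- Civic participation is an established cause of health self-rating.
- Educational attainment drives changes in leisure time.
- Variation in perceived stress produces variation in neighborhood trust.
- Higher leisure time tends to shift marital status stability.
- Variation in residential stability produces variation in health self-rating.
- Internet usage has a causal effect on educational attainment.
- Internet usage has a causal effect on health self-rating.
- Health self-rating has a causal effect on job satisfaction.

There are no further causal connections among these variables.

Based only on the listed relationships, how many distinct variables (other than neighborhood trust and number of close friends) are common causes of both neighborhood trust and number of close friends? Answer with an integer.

The common causes are: internet usage (to neighborhood trust via internet usage → health self-rating → job satisfaction → perceived stress → neighborhood trust; to number of close friends via internet usage → educational attainment → leisure time → number of close friends).
Every other variable lacks a causal path to at least one of neighborhood trust and number of close friends.

1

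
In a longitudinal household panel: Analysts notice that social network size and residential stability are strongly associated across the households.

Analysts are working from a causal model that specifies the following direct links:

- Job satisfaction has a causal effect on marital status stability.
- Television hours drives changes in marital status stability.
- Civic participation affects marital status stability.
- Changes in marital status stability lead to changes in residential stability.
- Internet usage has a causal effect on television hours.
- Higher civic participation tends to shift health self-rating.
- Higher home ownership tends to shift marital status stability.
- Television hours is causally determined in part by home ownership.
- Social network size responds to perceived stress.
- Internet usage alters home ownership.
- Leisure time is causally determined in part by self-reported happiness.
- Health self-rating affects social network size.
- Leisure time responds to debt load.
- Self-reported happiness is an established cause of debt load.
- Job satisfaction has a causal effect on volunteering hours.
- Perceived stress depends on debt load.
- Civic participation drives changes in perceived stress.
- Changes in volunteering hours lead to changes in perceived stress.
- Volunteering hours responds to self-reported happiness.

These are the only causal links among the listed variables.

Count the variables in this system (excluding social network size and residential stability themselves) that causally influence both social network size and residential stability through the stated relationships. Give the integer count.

2

The common causes are: civic participation (to social network size via civic participation → health self-rating → social network size; to residential stability via civic participation → marital status stability → residential stability); job satisfaction (to social network size via job satisfaction → volunteering hours → perceived stress → social network size; to residential stability via job satisfaction → marital status stability → residential stability).
Every other variable lacks a causal path to at least one of social network size and residential stability.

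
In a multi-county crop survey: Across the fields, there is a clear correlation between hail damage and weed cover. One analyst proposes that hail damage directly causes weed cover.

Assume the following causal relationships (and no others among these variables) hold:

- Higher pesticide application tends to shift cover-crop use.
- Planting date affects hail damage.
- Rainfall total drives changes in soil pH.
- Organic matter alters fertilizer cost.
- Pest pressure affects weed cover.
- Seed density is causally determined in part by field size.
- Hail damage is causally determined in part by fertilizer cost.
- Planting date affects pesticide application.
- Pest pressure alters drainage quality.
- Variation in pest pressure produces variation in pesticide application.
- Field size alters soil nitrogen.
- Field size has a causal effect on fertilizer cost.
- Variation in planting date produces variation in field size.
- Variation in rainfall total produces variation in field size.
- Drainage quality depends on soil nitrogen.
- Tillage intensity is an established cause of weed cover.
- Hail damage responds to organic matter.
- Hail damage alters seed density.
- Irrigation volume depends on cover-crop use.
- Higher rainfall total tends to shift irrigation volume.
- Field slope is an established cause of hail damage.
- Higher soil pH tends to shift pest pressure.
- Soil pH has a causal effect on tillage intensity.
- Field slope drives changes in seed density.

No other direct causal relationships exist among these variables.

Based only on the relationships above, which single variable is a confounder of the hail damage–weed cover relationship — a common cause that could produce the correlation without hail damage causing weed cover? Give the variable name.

rainfall total

Rainfall total has a causal path to hail damage (rainfall total → field size → fertilizer cost → hail damage) and a separate causal path to weed cover (rainfall total → soil pH → tillage intensity → weed cover), so it is a common cause of both.
No stated relationship gives hail damage a causal route to weed cover, so the correlation is explained by the shared upstream cause rather than a direct effect.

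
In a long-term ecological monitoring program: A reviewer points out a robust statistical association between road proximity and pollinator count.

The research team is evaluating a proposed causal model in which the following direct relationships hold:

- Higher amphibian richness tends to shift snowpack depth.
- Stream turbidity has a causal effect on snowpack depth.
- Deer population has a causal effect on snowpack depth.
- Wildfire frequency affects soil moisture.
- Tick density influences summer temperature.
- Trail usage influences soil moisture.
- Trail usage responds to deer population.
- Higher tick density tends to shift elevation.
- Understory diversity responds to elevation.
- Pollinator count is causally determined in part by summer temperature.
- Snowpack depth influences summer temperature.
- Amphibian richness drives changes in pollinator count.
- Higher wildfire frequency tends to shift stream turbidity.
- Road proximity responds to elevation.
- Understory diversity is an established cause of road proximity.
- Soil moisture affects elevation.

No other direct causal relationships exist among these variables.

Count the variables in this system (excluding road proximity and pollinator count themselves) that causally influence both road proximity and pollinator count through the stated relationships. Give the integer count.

The common causes are: deer population (to road proximity via deer population → trail usage → soil moisture → elevation → road proximity; to pollinator count via deer population → snowpack depth → summer temperature → pollinator count); tick density (to road proximity via tick density → elevation → road proximity; to pollinator count via tick density → summer temperature → pollinator count); wildfire frequency (to road proximity via wildfire frequency → soil moisture → elevation → road proximity; to pollinator count via wildfire frequency → stream turbidity → snowpack depth → summer temperature → pollinator count).
Every other variable lacks a causal path to at least one of road proximity and pollinator count.

3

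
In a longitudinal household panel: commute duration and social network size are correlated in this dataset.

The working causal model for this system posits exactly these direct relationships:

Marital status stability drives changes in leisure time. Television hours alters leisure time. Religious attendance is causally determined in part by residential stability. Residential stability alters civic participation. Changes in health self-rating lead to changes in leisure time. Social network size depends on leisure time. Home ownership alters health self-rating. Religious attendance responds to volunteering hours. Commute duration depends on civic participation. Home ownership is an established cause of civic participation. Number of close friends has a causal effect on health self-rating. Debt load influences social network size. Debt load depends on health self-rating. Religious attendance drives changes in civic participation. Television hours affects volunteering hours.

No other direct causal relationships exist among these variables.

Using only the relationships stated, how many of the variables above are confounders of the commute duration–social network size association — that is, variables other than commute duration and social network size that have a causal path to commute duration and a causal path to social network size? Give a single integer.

2

The common causes are: home ownership (to commute duration via home ownership → civic participation → commute duration; to social network size via home ownership → health self-rating → leisure time → social network size); television hours (to commute duration via television hours → volunteering hours → religious attendance → civic participation → commute duration; to social network size via television hours → leisure time → social network size).
Every other variable lacks a causal path to at least one of commute duration and social network size.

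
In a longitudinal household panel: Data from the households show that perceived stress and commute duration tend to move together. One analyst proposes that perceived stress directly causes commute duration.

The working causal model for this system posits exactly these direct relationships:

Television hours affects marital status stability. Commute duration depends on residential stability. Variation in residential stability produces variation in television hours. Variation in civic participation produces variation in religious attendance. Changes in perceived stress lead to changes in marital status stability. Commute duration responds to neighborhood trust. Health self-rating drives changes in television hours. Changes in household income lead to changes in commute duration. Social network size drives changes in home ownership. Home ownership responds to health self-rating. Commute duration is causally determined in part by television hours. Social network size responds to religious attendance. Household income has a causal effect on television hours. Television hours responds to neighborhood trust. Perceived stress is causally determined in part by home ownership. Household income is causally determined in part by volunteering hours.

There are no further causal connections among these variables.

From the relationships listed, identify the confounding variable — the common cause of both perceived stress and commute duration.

Health self-rating has a causal path to perceived stress (health self-rating → home ownership → perceived stress) and a separate causal path to commute duration (health self-rating → television hours → commute duration), so it is a common cause of both.
No stated relationship gives perceived stress a causal route to commute duration, so the correlation is explained by the shared upstream cause rather than a direct effect.

health self-rating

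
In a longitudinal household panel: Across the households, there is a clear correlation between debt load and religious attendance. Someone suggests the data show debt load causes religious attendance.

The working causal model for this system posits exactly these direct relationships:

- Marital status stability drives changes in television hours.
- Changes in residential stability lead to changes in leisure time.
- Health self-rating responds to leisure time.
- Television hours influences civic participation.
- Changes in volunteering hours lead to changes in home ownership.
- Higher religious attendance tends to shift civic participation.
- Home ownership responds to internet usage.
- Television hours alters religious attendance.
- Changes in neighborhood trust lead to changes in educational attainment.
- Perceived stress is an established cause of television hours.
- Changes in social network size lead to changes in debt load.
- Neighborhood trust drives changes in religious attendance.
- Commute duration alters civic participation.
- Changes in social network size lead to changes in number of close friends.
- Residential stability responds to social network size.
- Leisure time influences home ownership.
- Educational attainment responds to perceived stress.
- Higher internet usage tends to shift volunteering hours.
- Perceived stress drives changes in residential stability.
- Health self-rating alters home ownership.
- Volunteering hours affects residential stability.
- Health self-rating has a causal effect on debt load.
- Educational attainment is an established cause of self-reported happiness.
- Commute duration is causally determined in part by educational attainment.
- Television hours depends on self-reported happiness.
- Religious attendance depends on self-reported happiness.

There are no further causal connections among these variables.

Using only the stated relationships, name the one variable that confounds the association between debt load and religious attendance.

perceived stress

Perceived stress has a causal path to debt load (perceived stress → residential stability → leisure time → health self-rating → debt load) and a separate causal path to religious attendance (perceived stress → television hours → religious attendance), so it is a common cause of both.
No stated relationship gives debt load a causal route to religious attendance, so the correlation is explained by the shared upstream cause rather than a direct effect.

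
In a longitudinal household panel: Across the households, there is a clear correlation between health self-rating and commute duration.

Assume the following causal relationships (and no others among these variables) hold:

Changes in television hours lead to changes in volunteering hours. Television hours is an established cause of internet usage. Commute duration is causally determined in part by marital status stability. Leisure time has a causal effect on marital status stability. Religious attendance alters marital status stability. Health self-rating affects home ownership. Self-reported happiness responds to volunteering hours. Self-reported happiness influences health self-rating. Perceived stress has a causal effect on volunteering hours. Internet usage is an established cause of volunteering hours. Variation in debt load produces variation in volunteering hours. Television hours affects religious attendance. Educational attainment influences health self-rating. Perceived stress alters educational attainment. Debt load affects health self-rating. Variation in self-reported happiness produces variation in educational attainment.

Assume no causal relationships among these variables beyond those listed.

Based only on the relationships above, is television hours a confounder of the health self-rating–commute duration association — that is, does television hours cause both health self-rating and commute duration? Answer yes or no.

yes

Television hours has a causal path to health self-rating (television hours → volunteering hours → self-reported happiness → health self-rating) and to commute duration (television hours → religious attendance → marital status stability → commute duration), so it is a common cause of both — a confounder.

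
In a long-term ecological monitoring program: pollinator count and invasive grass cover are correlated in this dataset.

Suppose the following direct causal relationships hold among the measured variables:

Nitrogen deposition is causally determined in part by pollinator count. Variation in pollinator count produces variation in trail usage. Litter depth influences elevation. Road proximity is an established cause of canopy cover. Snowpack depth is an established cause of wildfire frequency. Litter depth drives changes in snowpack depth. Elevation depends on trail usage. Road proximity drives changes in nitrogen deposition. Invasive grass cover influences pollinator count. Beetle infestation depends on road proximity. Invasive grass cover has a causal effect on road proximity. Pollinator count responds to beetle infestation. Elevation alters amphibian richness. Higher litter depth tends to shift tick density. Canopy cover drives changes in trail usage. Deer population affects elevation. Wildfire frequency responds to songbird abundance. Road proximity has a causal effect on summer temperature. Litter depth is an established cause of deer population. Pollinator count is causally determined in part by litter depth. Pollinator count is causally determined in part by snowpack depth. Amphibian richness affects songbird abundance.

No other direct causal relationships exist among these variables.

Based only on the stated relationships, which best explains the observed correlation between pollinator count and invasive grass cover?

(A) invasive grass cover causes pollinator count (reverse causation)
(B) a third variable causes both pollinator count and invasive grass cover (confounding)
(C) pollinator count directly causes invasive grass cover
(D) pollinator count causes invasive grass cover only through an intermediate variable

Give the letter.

The stated link runs invasive grass cover → pollinator count; pollinator count has no causal path to invasive grass cover. No variable causes both, so confounding is ruled out. The correlation reflects reverse causation.

A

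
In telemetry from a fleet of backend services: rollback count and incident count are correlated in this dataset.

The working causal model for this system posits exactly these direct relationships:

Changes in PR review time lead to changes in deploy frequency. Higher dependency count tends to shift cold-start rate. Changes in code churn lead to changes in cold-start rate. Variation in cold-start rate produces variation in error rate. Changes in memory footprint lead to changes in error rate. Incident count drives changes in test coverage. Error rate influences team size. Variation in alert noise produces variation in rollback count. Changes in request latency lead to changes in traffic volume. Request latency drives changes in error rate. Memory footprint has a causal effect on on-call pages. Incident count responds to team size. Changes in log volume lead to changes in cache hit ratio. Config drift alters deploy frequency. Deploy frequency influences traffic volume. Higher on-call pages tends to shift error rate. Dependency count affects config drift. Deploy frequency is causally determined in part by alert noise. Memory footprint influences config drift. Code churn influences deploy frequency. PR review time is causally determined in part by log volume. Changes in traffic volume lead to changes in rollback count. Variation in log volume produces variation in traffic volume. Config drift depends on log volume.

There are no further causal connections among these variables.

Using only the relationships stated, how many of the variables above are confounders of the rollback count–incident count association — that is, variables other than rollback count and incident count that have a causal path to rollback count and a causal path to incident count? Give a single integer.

The common causes are: code churn (to rollback count via code churn → deploy frequency → traffic volume → rollback count; to incident count via code churn → cold-start rate → error rate → team size → incident count); dependency count (to rollback count via dependency count → config drift → deploy frequency → traffic volume → rollback count; to incident count via dependency count → cold-start rate → error rate → team size → incident count); memory footprint (to rollback count via memory footprint → config drift → deploy frequency → traffic volume → rollback count; to incident count via memory footprint → error rate → team size → incident count); request latency (to rollback count via request latency → traffic volume → rollback count; to incident count via request latency → error rate → team size → incident count).
Every other variable lacks a causal path to at least one of rollback count and incident count.

4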